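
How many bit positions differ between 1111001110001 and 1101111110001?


XOR: 0010110000000
Count of 1s: 3

3


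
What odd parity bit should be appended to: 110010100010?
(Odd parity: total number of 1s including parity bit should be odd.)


Number of 1s in data: 5
Parity bit: 0

0


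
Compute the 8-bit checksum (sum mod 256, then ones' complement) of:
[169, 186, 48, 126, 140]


Sum = 669 mod 256 = 157
Complement = 98

98


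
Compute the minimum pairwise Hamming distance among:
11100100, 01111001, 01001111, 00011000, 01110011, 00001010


Comparing all pairs, minimum distance: 2
Can detect 1 errors, correct 0 errors

2


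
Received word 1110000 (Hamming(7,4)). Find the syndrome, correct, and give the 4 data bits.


Syndrome = 0: no error detected

Data: 1000 (no errors)


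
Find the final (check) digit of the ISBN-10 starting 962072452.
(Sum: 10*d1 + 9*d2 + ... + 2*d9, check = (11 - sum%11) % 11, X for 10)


Weighted sum: 247
247 mod 11 = 5

Check digit: 6


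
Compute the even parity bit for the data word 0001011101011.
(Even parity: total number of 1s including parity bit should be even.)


Number of 1s in data: 7
Parity bit: 1

1


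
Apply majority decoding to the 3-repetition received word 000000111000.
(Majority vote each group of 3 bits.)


Groups: 000, 000, 111, 000
Majority votes: 0010

0010


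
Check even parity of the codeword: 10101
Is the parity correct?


Number of 1s: 3

No, parity error (3 ones)


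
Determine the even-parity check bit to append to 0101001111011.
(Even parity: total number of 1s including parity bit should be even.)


Number of 1s in data: 8
Parity bit: 0

0


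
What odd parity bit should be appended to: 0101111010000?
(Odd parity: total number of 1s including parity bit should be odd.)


Number of 1s in data: 6
Parity bit: 1

1


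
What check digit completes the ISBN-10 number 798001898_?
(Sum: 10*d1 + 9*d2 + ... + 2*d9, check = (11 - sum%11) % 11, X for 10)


Weighted sum: 295
295 mod 11 = 9

Check digit: 2


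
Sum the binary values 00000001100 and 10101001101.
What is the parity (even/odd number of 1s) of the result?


00000001100 = 12
10101001101 = 1357
Sum = 1369 = 10101011001
1s count = 6

even parity (6 ones in 10101011001)


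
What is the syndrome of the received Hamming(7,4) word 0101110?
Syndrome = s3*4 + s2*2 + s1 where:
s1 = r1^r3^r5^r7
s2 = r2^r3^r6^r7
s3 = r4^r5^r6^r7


s1=1, s2=0, s3=1

Syndrome = 5 (error at position 5)


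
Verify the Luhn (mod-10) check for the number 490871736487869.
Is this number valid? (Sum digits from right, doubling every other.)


Luhn sum = 89
89 mod 10 = 9

Invalid (Luhn sum mod 10 = 9)


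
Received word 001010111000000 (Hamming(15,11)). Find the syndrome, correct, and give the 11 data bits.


Syndrome = 0: no error detected

Data: 11011000000 (no errors)


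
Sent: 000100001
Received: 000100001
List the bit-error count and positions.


XOR: 000000000

0 errors (received matches sent)


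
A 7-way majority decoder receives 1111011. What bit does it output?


Ones: 6 out of 7
Threshold: 4

1 (6/7 voted 1)


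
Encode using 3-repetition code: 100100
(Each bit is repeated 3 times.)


Each bit -> 3 copies

111000000111000000


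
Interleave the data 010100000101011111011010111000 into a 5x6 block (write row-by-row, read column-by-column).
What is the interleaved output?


Matrix:
  010100
  000101
  011111
  011010
  111000
Read columns: 000011011100111111000011001100

000011011100111111000011001100


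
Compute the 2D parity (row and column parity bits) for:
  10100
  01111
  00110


Row parities: 000
Column parities: 11101

Row P: 000, Col P: 11101, Corner: 0


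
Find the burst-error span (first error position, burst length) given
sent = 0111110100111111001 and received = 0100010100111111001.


XOR: 0011100000000000000

Burst at position 2, length 3


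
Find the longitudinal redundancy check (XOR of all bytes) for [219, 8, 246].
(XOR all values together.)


XOR chain: 219 ^ 8 ^ 246 = 37

37


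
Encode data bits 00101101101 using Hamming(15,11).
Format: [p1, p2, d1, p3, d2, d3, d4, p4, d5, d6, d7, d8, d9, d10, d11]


Parity bits: p1=1, p2=1, p3=0, p4=1

110001011101101


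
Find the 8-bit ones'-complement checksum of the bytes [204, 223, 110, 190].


Sum = 727 mod 256 = 215
Complement = 40

40


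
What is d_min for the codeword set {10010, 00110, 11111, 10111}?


Comparing all pairs, minimum distance: 1
Can detect 0 errors, correct 0 errors

1


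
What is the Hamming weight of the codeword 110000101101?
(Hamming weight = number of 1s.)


Counting 1s in 110000101101

6


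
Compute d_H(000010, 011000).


XOR: 011010
Count of 1s: 3

3


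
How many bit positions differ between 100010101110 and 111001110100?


XOR: 011011011010
Count of 1s: 7

7


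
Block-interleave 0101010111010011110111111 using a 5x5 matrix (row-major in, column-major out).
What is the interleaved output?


Matrix:
  01010
  10111
  01001
  11101
  11111
Read columns: 0101110111010111100101111

0101110111010111100101111


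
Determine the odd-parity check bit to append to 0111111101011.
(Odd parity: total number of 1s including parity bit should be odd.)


Number of 1s in data: 10
Parity bit: 1

1


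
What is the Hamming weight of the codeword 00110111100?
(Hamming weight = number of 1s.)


Counting 1s in 00110111100

6


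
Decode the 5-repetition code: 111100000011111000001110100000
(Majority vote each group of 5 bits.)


Groups: 11110, 00000, 11111, 00000, 11101, 00000
Majority votes: 101010

101010


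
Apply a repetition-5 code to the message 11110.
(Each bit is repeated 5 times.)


Each bit -> 5 copies

1111111111111111111100000


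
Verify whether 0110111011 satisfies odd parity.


Number of 1s: 7

Yes, parity is correct (7 ones)


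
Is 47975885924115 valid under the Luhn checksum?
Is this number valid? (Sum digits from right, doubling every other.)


Luhn sum = 79
79 mod 10 = 9

Invalid (Luhn sum mod 10 = 9)


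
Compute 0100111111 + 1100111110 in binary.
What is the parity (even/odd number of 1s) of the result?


0100111111 = 319
1100111110 = 830
Sum = 1149 = 10001111101
1s count = 7

odd parity (7 ones in 10001111101)


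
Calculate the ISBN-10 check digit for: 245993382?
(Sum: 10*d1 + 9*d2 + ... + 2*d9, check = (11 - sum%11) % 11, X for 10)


Weighted sum: 268
268 mod 11 = 4

Check digit: 7


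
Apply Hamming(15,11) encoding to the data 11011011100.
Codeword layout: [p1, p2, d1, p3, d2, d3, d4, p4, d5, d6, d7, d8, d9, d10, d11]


Parity bits: p1=0, p2=1, p3=0, p4=0

011010101011100


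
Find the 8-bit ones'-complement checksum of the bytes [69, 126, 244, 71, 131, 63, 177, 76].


Sum = 957 mod 256 = 189
Complement = 66

66


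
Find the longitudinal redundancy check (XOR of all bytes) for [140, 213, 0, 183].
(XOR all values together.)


XOR chain: 140 ^ 213 ^ 0 ^ 183 = 238

238


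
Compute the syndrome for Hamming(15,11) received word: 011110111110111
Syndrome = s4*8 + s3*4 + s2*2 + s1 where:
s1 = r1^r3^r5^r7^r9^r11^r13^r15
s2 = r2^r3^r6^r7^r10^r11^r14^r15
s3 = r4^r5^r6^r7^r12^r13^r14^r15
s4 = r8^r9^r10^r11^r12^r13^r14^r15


s1=1, s2=1, s3=0, s4=1

Syndrome = 11 (error at position 11)


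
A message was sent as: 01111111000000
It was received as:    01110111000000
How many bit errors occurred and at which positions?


XOR: 00001000000000

1 error(s) at position(s): 4


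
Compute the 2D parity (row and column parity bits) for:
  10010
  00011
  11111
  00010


Row parities: 0011
Column parities: 01100

Row P: 0011, Col P: 01100, Corner: 0


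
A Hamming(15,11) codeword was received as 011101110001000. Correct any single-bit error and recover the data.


Syndrome = 0: no error detected

Data: 10110001000 (no errors)


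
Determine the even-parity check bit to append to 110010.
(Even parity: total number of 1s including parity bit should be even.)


Number of 1s in data: 3
Parity bit: 1

1


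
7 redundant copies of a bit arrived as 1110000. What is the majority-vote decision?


Ones: 3 out of 7
Threshold: 4

0 (3/7 voted 1)


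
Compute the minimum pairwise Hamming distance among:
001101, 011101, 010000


Comparing all pairs, minimum distance: 1
Can detect 0 errors, correct 0 errors

1


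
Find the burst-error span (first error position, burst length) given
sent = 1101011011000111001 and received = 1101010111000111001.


XOR: 0000001100000000000

Burst at position 6, length 2


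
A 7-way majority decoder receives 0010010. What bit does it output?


Ones: 2 out of 7
Threshold: 4

0 (2/7 voted 1)


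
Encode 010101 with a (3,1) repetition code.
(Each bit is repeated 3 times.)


Each bit -> 3 copies

000111000111000111


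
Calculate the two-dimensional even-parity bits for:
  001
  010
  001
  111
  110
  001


Row parities: 111101
Column parities: 010

Row P: 111101, Col P: 010, Corner: 1


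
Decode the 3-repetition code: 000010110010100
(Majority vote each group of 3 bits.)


Groups: 000, 010, 110, 010, 100
Majority votes: 00100

00100


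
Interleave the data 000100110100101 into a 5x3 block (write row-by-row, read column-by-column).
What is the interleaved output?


Matrix:
  000
  100
  110
  100
  101
Read columns: 011110010000001

011110010000001


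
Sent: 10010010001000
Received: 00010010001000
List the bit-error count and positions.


XOR: 10000000000000

1 error(s) at position(s): 0


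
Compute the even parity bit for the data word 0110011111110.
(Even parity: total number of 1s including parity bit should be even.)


Number of 1s in data: 9
Parity bit: 1

1


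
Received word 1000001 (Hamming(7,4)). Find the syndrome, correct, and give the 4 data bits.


Syndrome = 6: error at position 6

Data: 0011 (corrected bit 6)


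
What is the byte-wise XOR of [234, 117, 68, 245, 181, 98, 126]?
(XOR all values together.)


XOR chain: 234 ^ 117 ^ 68 ^ 245 ^ 181 ^ 98 ^ 126 = 135

135


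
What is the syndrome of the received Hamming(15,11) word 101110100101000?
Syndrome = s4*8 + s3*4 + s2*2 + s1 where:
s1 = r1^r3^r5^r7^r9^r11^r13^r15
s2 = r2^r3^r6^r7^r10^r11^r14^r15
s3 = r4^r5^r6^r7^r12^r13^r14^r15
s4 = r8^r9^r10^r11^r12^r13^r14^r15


s1=0, s2=1, s3=0, s4=0

Syndrome = 2 (error at position 2)


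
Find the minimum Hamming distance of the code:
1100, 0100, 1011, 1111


Comparing all pairs, minimum distance: 1
Can detect 0 errors, correct 0 errors

1


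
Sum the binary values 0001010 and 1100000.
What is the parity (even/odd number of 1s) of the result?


0001010 = 10
1100000 = 96
Sum = 106 = 1101010
1s count = 4

even parity (4 ones in 1101010)


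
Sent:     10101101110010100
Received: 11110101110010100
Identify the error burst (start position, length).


XOR: 01011000000000000

Burst at position 1, length 4


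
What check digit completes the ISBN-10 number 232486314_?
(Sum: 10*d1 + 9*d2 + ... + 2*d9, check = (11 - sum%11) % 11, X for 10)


Weighted sum: 192
192 mod 11 = 5

Check digit: 6


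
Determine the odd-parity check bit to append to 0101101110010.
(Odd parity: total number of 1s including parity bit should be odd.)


Number of 1s in data: 7
Parity bit: 0

0


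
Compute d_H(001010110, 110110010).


XOR: 111100100
Count of 1s: 5

5


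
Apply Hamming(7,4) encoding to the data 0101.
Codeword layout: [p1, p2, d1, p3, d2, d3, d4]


Parity bits: p1=0, p2=1, p3=0

0100101


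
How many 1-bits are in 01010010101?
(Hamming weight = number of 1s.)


Counting 1s in 01010010101

5


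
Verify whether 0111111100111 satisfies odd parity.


Number of 1s: 10

No, parity error (10 ones)


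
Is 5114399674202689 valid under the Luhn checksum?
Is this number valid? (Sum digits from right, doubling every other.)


Luhn sum = 77
77 mod 10 = 7

Invalid (Luhn sum mod 10 = 7)


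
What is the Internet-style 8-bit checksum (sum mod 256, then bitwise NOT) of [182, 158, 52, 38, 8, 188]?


Sum = 626 mod 256 = 114
Complement = 141

141


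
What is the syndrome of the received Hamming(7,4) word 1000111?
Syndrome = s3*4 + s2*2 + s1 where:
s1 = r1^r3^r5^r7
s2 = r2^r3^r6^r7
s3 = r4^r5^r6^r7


s1=1, s2=0, s3=1

Syndrome = 5 (error at position 5)


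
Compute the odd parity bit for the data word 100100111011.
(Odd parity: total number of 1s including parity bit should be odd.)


Number of 1s in data: 7
Parity bit: 0

0


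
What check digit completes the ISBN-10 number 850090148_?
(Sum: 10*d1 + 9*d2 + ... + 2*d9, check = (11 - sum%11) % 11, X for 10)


Weighted sum: 211
211 mod 11 = 2

Check digit: 9


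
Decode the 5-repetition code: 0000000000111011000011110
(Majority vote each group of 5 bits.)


Groups: 00000, 00000, 11101, 10000, 11110
Majority votes: 00101

00101


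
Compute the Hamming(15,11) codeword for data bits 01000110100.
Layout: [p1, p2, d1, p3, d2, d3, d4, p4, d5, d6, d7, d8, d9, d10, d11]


Parity bits: p1=1, p2=0, p3=0, p4=1

100010010110100


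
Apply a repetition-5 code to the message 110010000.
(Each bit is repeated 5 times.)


Each bit -> 5 copies

111111111100000000001111100000000000000000000


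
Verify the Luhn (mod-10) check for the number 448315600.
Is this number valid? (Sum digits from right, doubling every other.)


Luhn sum = 34
34 mod 10 = 4

Invalid (Luhn sum mod 10 = 4)


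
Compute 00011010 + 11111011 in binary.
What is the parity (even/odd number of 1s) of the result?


00011010 = 26
11111011 = 251
Sum = 277 = 100010101
1s count = 4

even parity (4 ones in 100010101)


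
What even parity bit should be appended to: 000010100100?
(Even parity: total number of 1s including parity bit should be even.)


Number of 1s in data: 3
Parity bit: 1

1


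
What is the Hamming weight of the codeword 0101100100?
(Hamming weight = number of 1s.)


Counting 1s in 0101100100

4


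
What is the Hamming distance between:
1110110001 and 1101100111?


XOR: 0011010110
Count of 1s: 5

5


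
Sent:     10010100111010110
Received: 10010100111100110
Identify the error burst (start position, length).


XOR: 00000000000110000

Burst at position 11, length 2


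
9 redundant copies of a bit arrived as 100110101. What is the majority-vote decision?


Ones: 5 out of 9
Threshold: 5

1 (5/9 voted 1)


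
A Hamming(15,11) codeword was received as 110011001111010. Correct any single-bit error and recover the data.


Syndrome = 10: error at position 10

Data: 01101011010 (corrected bit 10)


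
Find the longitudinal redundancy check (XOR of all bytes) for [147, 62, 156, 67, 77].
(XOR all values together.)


XOR chain: 147 ^ 62 ^ 156 ^ 67 ^ 77 = 63

63


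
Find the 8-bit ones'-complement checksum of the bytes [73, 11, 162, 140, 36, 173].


Sum = 595 mod 256 = 83
Complement = 172

172


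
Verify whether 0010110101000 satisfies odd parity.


Number of 1s: 5

Yes, parity is correct (5 ones)


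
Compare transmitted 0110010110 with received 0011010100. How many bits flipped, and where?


XOR: 0101000010

3 error(s) at position(s): 1, 3, 8


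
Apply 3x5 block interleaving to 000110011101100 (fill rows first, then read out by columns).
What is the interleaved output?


Matrix:
  00011
  00111
  01100
Read columns: 000001011110110

000001011110110


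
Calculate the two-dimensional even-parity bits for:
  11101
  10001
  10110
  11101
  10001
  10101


Row parities: 001001
Column parities: 00011

Row P: 001001, Col P: 00011, Corner: 0


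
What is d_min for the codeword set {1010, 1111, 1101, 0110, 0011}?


Comparing all pairs, minimum distance: 1
Can detect 0 errors, correct 0 errors

1


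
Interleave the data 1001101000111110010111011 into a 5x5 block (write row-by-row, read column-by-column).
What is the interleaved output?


Matrix:
  10011
  01000
  11111
  00101
  11011
Read columns: 1010101101001101010110111

1010101101001101010110111


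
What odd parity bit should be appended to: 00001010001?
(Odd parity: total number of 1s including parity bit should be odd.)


Number of 1s in data: 3
Parity bit: 0

0


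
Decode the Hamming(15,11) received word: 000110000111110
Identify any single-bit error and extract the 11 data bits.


Syndrome = 15: error at position 15

Data: 01000111111 (corrected bit 15)


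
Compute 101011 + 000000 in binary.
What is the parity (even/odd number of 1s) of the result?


101011 = 43
000000 = 0
Sum = 43 = 101011
1s count = 4

even parity (4 ones in 101011)


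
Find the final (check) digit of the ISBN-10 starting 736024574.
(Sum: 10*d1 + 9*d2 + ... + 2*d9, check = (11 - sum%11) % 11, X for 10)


Weighted sum: 226
226 mod 11 = 6

Check digit: 5


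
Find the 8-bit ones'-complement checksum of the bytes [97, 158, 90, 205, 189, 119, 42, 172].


Sum = 1072 mod 256 = 48
Complement = 207

207


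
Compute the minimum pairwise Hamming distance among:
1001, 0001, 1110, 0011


Comparing all pairs, minimum distance: 1
Can detect 0 errors, correct 0 errors

1


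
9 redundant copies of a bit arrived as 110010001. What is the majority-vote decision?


Ones: 4 out of 9
Threshold: 5

0 (4/9 voted 1)


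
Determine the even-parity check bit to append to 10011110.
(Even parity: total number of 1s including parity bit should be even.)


Number of 1s in data: 5
Parity bit: 1

1


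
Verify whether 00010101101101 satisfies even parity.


Number of 1s: 7

No, parity error (7 ones)


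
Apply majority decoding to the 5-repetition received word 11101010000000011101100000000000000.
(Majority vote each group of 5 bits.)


Groups: 11101, 01000, 00000, 11101, 10000, 00000, 00000
Majority votes: 1001000

1001000


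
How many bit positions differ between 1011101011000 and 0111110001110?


XOR: 1100011010110
Count of 1s: 7

7


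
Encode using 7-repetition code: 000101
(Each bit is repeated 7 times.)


Each bit -> 7 copies

000000000000000000000111111100000001111111


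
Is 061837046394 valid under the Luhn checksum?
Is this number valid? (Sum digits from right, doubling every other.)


Luhn sum = 52
52 mod 10 = 2

Invalid (Luhn sum mod 10 = 2)


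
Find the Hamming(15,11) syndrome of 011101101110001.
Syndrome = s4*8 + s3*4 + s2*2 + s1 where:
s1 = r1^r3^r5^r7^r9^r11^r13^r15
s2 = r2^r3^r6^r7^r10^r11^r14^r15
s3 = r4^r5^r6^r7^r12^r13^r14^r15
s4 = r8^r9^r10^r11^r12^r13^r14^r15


s1=1, s2=1, s3=0, s4=0

Syndrome = 3 (error at position 3)


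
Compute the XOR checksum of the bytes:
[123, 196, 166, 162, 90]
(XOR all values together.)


XOR chain: 123 ^ 196 ^ 166 ^ 162 ^ 90 = 225

225


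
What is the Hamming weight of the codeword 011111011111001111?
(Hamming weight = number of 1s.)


Counting 1s in 011111011111001111

14


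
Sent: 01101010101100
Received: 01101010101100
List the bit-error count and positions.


XOR: 00000000000000

0 errors (received matches sent)


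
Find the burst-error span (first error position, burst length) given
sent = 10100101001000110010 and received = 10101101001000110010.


XOR: 00001000000000000000

Burst at position 4, length 1


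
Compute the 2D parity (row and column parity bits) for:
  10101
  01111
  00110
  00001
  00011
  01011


Row parities: 100101
Column parities: 10101

Row P: 100101, Col P: 10101, Corner: 1


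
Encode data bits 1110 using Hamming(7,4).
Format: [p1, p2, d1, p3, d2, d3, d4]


Parity bits: p1=0, p2=0, p3=0

0010110


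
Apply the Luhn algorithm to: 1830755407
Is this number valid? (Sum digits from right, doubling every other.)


Luhn sum = 38
38 mod 10 = 8

Invalid (Luhn sum mod 10 = 8)


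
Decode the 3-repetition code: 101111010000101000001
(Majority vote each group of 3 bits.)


Groups: 101, 111, 010, 000, 101, 000, 001
Majority votes: 1100100

1100100


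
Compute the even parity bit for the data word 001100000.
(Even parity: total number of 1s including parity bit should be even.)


Number of 1s in data: 2
Parity bit: 0

0


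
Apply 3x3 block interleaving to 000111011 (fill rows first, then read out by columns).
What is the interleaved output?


Matrix:
  000
  111
  011
Read columns: 010011011

010011011


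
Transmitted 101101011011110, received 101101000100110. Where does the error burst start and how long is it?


XOR: 000000011111000

Burst at position 7, length 5


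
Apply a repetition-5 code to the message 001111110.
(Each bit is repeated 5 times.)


Each bit -> 5 copies

000000000011111111111111111111111111111100000


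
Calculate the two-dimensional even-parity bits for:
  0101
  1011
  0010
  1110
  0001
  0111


Row parities: 011111
Column parities: 0100

Row P: 011111, Col P: 0100, Corner: 1


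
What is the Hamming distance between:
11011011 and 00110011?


XOR: 11101000
Count of 1s: 4

4


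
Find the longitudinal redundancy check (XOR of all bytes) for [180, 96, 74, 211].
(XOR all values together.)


XOR chain: 180 ^ 96 ^ 74 ^ 211 = 77

77


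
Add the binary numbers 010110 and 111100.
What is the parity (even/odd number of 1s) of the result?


010110 = 22
111100 = 60
Sum = 82 = 1010010
1s count = 3

odd parity (3 ones in 1010010)


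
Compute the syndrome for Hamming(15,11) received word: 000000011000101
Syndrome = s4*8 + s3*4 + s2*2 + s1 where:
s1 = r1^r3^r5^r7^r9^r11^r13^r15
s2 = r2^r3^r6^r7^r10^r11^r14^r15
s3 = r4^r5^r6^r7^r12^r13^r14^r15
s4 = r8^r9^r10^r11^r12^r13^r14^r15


s1=1, s2=1, s3=0, s4=0

Syndrome = 3 (error at position 3)


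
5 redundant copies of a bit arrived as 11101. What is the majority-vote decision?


Ones: 4 out of 5
Threshold: 3

1 (4/5 voted 1)


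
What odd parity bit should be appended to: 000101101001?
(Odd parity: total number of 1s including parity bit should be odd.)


Number of 1s in data: 5
Parity bit: 0

0


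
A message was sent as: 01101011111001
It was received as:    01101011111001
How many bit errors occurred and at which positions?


XOR: 00000000000000

0 errors (received matches sent)


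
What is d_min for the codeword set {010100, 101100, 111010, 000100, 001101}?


Comparing all pairs, minimum distance: 1
Can detect 0 errors, correct 0 errors

1


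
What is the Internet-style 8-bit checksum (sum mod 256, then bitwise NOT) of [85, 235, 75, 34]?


Sum = 429 mod 256 = 173
Complement = 82

82


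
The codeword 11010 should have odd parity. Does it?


Number of 1s: 3

Yes, parity is correct (3 ones)


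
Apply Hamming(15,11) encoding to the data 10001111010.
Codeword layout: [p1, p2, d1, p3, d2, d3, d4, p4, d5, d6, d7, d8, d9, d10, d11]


Parity bits: p1=1, p2=0, p3=0, p4=1

101000011111010


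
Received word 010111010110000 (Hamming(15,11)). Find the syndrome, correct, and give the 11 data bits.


Syndrome = 12: error at position 12

Data: 01100111000 (corrected bit 12)


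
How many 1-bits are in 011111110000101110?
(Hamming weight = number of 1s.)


Counting 1s in 011111110000101110

11


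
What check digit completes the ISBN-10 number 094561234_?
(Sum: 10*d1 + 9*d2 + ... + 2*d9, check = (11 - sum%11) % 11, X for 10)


Weighted sum: 214
214 mod 11 = 5

Check digit: 6


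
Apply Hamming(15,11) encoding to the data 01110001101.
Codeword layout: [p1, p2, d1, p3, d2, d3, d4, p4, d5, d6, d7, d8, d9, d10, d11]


Parity bits: p1=0, p2=1, p3=0, p4=1

010011110001101


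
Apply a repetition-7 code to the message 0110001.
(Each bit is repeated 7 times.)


Each bit -> 7 copies

0000000111111111111110000000000000000000001111111


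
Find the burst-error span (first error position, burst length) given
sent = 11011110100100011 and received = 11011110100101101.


XOR: 00000000000001110

Burst at position 13, length 3


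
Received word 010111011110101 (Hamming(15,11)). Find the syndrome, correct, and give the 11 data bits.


Syndrome = 7: error at position 7

Data: 01111110101 (corrected bit 7)


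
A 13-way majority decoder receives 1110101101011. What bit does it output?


Ones: 9 out of 13
Threshold: 7

1 (9/13 voted 1)


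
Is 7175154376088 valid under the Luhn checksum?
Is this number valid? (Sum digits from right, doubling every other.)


Luhn sum = 54
54 mod 10 = 4

Invalid (Luhn sum mod 10 = 4)


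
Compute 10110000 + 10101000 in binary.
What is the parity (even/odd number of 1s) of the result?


10110000 = 176
10101000 = 168
Sum = 344 = 101011000
1s count = 4

even parity (4 ones in 101011000)


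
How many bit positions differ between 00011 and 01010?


XOR: 01001
Count of 1s: 2

2


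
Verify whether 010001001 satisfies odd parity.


Number of 1s: 3

Yes, parity is correct (3 ones)


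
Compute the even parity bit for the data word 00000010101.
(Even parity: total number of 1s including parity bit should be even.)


Number of 1s in data: 3
Parity bit: 1

1


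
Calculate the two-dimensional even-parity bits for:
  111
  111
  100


Row parities: 111
Column parities: 100

Row P: 111, Col P: 100, Corner: 1


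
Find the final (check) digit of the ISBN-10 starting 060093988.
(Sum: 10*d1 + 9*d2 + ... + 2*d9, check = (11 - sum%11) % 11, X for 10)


Weighted sum: 199
199 mod 11 = 1

Check digit: X


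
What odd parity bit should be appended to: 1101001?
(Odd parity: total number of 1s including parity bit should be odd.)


Number of 1s in data: 4
Parity bit: 1

1


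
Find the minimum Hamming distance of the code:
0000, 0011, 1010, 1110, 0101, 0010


Comparing all pairs, minimum distance: 1
Can detect 0 errors, correct 0 errors

1


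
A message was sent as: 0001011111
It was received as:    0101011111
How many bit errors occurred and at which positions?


XOR: 0100000000

1 error(s) at position(s): 1


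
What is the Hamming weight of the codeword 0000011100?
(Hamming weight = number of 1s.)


Counting 1s in 0000011100

3


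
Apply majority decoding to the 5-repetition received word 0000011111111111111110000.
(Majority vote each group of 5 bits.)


Groups: 00000, 11111, 11111, 11111, 10000
Majority votes: 01110

01110


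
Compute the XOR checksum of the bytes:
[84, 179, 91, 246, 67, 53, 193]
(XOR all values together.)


XOR chain: 84 ^ 179 ^ 91 ^ 246 ^ 67 ^ 53 ^ 193 = 253

253


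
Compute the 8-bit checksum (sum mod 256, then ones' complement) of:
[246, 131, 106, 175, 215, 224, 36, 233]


Sum = 1366 mod 256 = 86
Complement = 169

169


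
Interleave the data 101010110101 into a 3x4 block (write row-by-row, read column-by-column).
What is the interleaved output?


Matrix:
  1010
  1011
  0101
Read columns: 110001110011

110001110011


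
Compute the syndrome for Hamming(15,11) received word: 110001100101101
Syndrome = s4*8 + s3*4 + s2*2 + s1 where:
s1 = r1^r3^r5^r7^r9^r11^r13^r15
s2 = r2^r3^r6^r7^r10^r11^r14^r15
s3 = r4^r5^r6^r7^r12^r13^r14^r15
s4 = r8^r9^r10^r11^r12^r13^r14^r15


s1=0, s2=1, s3=1, s4=0

Syndrome = 6 (error at position 6)


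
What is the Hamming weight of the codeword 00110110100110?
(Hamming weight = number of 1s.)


Counting 1s in 00110110100110

7


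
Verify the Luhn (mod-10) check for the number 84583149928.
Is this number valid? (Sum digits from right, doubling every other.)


Luhn sum = 67
67 mod 10 = 7

Invalid (Luhn sum mod 10 = 7)


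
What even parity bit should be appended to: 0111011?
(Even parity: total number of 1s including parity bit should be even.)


Number of 1s in data: 5
Parity bit: 1

1


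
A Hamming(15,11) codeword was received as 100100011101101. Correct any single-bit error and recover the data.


Syndrome = 0: no error detected

Data: 00001101101 (no errors)


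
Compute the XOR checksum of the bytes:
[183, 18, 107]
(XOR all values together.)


XOR chain: 183 ^ 18 ^ 107 = 206

206


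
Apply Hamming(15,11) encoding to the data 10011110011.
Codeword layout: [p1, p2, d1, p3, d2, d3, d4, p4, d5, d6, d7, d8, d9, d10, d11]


Parity bits: p1=1, p2=0, p3=1, p4=1

101100111110011


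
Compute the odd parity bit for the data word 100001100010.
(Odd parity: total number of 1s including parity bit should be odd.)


Number of 1s in data: 4
Parity bit: 1

1


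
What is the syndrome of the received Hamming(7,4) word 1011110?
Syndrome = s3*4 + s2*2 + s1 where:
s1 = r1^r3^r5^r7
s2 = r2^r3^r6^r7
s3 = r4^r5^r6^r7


s1=1, s2=0, s3=1

Syndrome = 5 (error at position 5)


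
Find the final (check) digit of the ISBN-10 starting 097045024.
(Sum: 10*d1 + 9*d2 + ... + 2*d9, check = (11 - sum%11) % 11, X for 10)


Weighted sum: 200
200 mod 11 = 2

Check digit: 9


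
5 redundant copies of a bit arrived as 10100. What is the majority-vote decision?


Ones: 2 out of 5
Threshold: 3

0 (2/5 voted 1)


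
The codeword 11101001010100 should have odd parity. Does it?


Number of 1s: 7

Yes, parity is correct (7 ones)


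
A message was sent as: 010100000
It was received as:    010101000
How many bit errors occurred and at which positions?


XOR: 000001000

1 error(s) at position(s): 5


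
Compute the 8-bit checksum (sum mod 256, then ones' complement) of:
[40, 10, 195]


Sum = 245 mod 256 = 245
Complement = 10

10


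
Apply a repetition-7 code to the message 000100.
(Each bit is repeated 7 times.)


Each bit -> 7 copies

000000000000000000000111111100000000000000


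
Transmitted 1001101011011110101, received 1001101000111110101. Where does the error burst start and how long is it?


XOR: 0000000011100000000

Burst at position 8, length 3


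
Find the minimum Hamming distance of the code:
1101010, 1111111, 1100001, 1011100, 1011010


Comparing all pairs, minimum distance: 2
Can detect 1 errors, correct 0 errors

2


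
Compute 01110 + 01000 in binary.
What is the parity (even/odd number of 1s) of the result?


01110 = 14
01000 = 8
Sum = 22 = 10110
1s count = 3

odd parity (3 ones in 10110)


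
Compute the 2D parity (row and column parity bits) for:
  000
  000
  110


Row parities: 000
Column parities: 110

Row P: 000, Col P: 110, Corner: 0


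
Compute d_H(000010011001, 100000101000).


XOR: 100010110001
Count of 1s: 5

5


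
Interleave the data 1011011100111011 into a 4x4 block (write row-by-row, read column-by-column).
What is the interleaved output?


Matrix:
  1011
  0111
  0011
  1011
Read columns: 1001010011111111

1001010011111111


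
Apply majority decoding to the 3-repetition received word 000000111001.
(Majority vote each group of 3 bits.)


Groups: 000, 000, 111, 001
Majority votes: 0010

0010


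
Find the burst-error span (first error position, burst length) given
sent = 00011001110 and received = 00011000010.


XOR: 00000001100

Burst at position 7, length 2


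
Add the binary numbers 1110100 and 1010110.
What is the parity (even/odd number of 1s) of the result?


1110100 = 116
1010110 = 86
Sum = 202 = 11001010
1s count = 4

even parity (4 ones in 11001010)


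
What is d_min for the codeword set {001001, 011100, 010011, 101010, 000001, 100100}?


Comparing all pairs, minimum distance: 1
Can detect 0 errors, correct 0 errors

1


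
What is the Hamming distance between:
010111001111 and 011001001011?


XOR: 001110000100
Count of 1s: 4

4


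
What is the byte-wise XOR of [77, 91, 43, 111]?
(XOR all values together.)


XOR chain: 77 ^ 91 ^ 43 ^ 111 = 82

82


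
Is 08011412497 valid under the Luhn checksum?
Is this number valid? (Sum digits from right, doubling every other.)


Luhn sum = 43
43 mod 10 = 3

Invalid (Luhn sum mod 10 = 3)


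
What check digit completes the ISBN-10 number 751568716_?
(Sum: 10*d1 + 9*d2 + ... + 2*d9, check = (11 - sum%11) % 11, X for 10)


Weighted sum: 277
277 mod 11 = 2

Check digit: 9


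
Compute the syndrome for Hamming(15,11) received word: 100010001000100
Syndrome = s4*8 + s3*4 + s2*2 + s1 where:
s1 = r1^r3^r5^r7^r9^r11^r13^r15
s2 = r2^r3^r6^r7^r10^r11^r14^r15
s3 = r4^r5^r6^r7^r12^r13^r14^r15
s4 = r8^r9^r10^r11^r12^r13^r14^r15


s1=0, s2=0, s3=0, s4=0

Syndrome = 0 (no error)


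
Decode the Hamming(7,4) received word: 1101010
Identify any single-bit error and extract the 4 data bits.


Syndrome = 1: error at position 1

Data: 0010 (corrected bit 1)


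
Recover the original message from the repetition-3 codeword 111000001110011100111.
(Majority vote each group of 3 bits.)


Groups: 111, 000, 001, 110, 011, 100, 111
Majority votes: 1001101

1001101


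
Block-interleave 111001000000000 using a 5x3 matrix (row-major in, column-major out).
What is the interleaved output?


Matrix:
  111
  001
  000
  000
  000
Read columns: 100001000011000

100001000011000


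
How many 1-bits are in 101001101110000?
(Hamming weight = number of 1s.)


Counting 1s in 101001101110000

7


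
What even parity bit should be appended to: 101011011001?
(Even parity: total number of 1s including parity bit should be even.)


Number of 1s in data: 7
Parity bit: 1

1


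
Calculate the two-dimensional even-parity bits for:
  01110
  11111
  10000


Row parities: 111
Column parities: 00001

Row P: 111, Col P: 00001, Corner: 1


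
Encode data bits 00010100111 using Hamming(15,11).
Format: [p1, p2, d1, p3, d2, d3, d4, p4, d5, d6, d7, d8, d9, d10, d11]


Parity bits: p1=1, p2=0, p3=0, p4=0

100000100100111


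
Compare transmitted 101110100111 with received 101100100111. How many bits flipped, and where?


XOR: 000010000000

1 error(s) at position(s): 4


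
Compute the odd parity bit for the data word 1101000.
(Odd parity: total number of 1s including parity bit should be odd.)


Number of 1s in data: 3
Parity bit: 0

0


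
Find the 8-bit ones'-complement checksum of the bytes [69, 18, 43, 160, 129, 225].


Sum = 644 mod 256 = 132
Complement = 123

123


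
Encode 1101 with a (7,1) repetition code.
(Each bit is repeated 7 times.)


Each bit -> 7 copies

1111111111111100000001111111


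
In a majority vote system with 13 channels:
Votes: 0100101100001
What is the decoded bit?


Ones: 5 out of 13
Threshold: 7

0 (5/13 voted 1)


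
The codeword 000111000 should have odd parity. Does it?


Number of 1s: 3

Yes, parity is correct (3 ones)


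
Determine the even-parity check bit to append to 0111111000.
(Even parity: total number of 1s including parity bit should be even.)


Number of 1s in data: 6
Parity bit: 0

0


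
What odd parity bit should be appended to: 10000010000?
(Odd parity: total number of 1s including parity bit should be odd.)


Number of 1s in data: 2
Parity bit: 1

1


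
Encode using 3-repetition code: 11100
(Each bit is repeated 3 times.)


Each bit -> 3 copies

111111111000000


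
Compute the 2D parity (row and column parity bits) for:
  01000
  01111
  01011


Row parities: 101
Column parities: 01100

Row P: 101, Col P: 01100, Corner: 0


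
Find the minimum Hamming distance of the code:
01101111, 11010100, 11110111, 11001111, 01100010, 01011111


Comparing all pairs, minimum distance: 2
Can detect 1 errors, correct 0 errors

2


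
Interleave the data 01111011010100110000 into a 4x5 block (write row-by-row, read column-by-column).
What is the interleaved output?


Matrix:
  01111
  01101
  01001
  10000
Read columns: 00011110110010001110

00011110110010001110


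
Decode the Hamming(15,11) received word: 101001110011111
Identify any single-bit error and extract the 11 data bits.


Syndrome = 0: no error detected

Data: 10110011111 (no errors)


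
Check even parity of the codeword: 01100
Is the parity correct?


Number of 1s: 2

Yes, parity is correct (2 ones)


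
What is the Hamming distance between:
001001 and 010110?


XOR: 011111
Count of 1s: 5

5


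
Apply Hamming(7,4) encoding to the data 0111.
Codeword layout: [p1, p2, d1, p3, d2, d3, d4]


Parity bits: p1=0, p2=0, p3=1

0001111


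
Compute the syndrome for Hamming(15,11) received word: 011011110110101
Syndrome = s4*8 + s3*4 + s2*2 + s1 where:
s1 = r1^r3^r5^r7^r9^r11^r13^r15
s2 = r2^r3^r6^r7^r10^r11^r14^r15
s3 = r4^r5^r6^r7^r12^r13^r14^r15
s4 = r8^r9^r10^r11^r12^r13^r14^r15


s1=0, s2=1, s3=1, s4=1

Syndrome = 14 (error at position 14)


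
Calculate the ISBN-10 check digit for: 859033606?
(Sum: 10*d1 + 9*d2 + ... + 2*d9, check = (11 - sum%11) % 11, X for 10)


Weighted sum: 266
266 mod 11 = 2

Check digit: 9


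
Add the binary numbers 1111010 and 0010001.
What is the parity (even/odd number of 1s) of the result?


1111010 = 122
0010001 = 17
Sum = 139 = 10001011
1s count = 4

even parity (4 ones in 10001011)


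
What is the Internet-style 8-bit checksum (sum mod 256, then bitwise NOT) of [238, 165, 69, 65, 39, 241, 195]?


Sum = 1012 mod 256 = 244
Complement = 11

11


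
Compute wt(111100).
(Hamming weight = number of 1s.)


Counting 1s in 111100

4


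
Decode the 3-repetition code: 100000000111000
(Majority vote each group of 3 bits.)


Groups: 100, 000, 000, 111, 000
Majority votes: 00010

00010


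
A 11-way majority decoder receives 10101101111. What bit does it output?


Ones: 8 out of 11
Threshold: 6

1 (8/11 voted 1)


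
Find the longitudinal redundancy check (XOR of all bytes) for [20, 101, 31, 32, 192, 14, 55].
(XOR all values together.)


XOR chain: 20 ^ 101 ^ 31 ^ 32 ^ 192 ^ 14 ^ 55 = 183

183


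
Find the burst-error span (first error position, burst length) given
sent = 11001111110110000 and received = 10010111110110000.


XOR: 01011000000000000

Burst at position 1, length 4


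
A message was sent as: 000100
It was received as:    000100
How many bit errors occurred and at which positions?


XOR: 000000

0 errors (received matches sent)


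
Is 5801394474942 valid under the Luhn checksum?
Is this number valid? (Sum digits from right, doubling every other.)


Luhn sum = 72
72 mod 10 = 2

Invalid (Luhn sum mod 10 = 2)


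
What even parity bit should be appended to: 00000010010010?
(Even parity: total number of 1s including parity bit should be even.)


Number of 1s in data: 3
Parity bit: 1

1


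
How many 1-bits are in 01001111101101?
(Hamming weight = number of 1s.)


Counting 1s in 01001111101101

9


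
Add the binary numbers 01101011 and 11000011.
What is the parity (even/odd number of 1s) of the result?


01101011 = 107
11000011 = 195
Sum = 302 = 100101110
1s count = 5

odd parity (5 ones in 100101110)


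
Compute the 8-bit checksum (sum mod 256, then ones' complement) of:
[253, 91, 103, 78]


Sum = 525 mod 256 = 13
Complement = 242

242


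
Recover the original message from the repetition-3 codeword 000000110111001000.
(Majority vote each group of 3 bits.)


Groups: 000, 000, 110, 111, 001, 000
Majority votes: 001100

001100


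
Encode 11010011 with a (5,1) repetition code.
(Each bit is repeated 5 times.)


Each bit -> 5 copies

1111111111000001111100000000001111111111


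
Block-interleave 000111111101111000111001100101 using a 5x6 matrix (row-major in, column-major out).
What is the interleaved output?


Matrix:
  000111
  111101
  111000
  111001
  100101
Read columns: 011110111001110110011000011011

011110111001110110011000011011


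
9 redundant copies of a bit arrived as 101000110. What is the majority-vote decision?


Ones: 4 out of 9
Threshold: 5

0 (4/9 voted 1)


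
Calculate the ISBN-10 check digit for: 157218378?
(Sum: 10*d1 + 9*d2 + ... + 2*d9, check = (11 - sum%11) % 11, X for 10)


Weighted sum: 220
220 mod 11 = 0

Check digit: 0
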